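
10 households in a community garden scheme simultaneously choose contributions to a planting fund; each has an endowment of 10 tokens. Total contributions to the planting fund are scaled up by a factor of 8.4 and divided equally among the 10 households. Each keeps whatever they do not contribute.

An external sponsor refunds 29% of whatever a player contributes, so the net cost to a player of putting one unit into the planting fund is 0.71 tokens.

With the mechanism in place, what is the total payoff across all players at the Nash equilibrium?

Under the mechanism each unit contributed yields (8.4/10) / 0.71 = 1.1831 back to its contributor per unit of net cost, which exceeds 1, making full contribution the dominant choice for everyone.
So the Nash equilibrium is full contribution by all 10; the group earns 10 × (10 × 0.29 + 8.4 × 10) = 869.00.

869.00 tokens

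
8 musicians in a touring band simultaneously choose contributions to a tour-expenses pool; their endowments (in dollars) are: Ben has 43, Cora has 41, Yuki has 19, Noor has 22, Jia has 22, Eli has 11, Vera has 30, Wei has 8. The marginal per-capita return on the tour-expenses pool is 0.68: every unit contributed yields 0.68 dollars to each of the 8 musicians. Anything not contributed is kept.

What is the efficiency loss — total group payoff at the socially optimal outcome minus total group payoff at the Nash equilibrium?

The private return per contributed unit is 0.68 < 1 for everyone, so the Nash equilibrium is zero contribution and the group total is Σ E_j = 43 + 41 + 19 + 22 + 22 + 11 + 30 + 8 = 196.
Each contributed unit returns 5.440 to the group, so the social optimum is full contribution by everyone: group total = 5.440 × 196 = 1066.24.
Efficiency loss = (5.440 − 1) × 196 = 870.24.

870.24 dollars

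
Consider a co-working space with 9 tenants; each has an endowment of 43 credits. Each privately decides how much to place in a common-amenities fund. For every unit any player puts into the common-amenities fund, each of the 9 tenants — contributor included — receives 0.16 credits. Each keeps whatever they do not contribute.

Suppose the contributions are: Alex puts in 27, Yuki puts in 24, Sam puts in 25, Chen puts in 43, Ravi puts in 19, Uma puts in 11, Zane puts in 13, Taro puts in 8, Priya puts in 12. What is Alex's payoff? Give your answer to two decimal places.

Total contributed: 27 + 24 + 25 + 43 + 19 + 11 + 13 + 8 + 12 = 182.
Each receives 0.16 × 182 = 29.12 from the common-amenities fund.
Alex keeps 43 − 27 = 16, so Alex's payoff is 16 + 29.12 = 45.12.

45.12 credits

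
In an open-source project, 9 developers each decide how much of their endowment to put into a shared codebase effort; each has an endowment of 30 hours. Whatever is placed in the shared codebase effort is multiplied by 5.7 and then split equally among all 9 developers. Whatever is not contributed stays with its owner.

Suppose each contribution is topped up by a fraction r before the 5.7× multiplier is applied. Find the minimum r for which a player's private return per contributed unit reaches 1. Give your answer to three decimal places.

With matching at rate r, one contributed unit becomes (1 + r) in the shared codebase effort and returns 5.7 × (1 + r) / 9 to the contributor.
Setting this equal to 1: 1 + r = 9/5.7 = 1.5789.
So the minimum matching rate is r = 1.5789 − 1 = 0.579.

0.579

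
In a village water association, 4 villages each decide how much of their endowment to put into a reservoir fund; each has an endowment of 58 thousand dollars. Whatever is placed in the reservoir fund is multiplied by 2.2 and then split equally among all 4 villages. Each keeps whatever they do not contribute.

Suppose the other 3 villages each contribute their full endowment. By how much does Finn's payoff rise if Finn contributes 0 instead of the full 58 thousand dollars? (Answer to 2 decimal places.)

Switching from a contribution of 58 to 0 lets Finn keep an extra 58 thousand dollars, but lowers the reservoir fund by 58, which costs Finn their own share of that drop: 2.2/4 × 58 = 31.90.
Net gain = 58 − 31.90 = 26.10. The private return per contributed unit (0.5500) is below 1, so free-riding is indeed the best response regardless of what the others do.

26.10 thousand dollars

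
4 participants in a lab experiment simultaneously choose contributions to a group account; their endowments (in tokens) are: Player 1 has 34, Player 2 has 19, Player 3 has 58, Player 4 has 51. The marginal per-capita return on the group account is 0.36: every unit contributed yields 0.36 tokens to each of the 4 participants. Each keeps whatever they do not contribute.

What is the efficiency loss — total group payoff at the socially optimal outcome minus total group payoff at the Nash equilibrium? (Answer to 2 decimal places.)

71.28 tokens

The private return per contributed unit is 0.36 < 1 for everyone, so the Nash equilibrium is zero contribution and the group total is Σ E_j = 34 + 19 + 58 + 51 = 162.
Each contributed unit returns 1.440 to the group, so the social optimum is full contribution by everyone: group total = 1.440 × 162 = 233.28.
Efficiency loss = (1.440 − 1) × 162 = 71.28.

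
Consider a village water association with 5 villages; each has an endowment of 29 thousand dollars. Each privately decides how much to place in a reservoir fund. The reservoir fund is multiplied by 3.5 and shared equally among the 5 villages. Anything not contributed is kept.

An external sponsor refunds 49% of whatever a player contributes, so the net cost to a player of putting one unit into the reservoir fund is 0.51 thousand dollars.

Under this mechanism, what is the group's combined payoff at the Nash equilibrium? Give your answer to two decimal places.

578.55 thousand dollars

Under the mechanism each unit contributed yields (3.5/5) / 0.51 = 1.3725 back to its contributor per unit of net cost, which exceeds 1, making full contribution the dominant choice for everyone.
So the Nash equilibrium is full contribution by all 5; the group earns 5 × (29 × 0.49 + 3.5 × 29) = 578.55.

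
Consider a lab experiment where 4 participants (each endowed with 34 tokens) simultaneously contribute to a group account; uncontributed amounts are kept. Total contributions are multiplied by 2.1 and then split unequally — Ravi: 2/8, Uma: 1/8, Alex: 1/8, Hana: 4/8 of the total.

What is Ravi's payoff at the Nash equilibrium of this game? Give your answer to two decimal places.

51.85 tokens

A player with share s gets back 2.1·s per unit contributed, so full contribution is dominant for anyone with s > 1/2.1 = 0.4762 and zero contribution is dominant for anyone below.
The only share above 0.4762 is Hana's 4/8, contributing 34; the remaining 3 contribute 0. Total contributed: 34.
Ravi keeps 34 and receives 2.1 × 34 × 2/8 = 17.85 from the group account, for a payoff of 51.85.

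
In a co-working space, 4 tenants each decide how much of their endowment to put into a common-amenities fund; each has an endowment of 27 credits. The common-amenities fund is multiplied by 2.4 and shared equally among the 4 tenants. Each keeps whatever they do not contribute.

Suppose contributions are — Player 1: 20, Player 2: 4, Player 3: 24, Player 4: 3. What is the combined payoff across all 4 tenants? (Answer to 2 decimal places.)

179.40 credits

Total contributed: 20 + 4 + 24 + 3 = 51; total kept: 4 × 27 − 51 = 57.
The common-amenities fund pays out 2.4 × 51 = 122.40 in aggregate.
Group total = 57 + 122.40 = 179.40.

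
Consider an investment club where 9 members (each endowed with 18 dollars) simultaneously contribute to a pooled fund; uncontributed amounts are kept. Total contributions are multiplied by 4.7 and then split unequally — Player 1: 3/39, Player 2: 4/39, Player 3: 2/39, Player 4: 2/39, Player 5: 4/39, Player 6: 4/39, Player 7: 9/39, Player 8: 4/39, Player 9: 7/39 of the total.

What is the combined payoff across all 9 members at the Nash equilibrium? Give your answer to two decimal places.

228.60 dollars

Each unit j contributes comes back to j as 4.7 × (j's share), so j prefers to contribute only if that share exceeds 1/4.7 = 0.2128; otherwise keeping the unit dominates.
The only share above 0.2128 is Player 7's 9/39, contributing 18; the remaining 8 contribute 0. Total contributed: 18.
The pooled fund pays out 4.7 × 18 = 84.60 in total (split across the unequal shares, but the aggregate is all that matters for the group sum).
The 8 free-riders keep 18 each, adding 144. Group total = 144 + 84.60 = 228.60.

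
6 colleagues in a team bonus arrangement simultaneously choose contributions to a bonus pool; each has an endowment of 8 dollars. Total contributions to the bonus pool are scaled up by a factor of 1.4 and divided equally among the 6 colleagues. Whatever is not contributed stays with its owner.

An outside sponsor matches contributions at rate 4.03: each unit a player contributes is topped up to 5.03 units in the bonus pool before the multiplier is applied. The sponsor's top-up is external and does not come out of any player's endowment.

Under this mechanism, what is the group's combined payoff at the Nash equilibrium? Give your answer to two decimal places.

With the mechanism, a contributed unit returns 1.4 × 5.03 / 6 = 1.1737 per unit of net cost to the contributor — now above 1 — so contributing fully is weakly dominant for every player.
So the Nash equilibrium is full contribution by all 6; the group earns 1.4 × 5.03 × 48 = 338.02.

338.02 dollars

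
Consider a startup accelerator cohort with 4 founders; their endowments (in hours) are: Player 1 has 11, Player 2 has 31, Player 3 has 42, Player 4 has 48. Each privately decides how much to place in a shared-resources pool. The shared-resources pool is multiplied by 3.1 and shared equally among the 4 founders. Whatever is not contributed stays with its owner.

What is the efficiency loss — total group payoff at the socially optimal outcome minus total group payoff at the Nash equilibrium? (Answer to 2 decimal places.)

The private return per contributed unit is 3.1/4 = 0.7750 < 1 for every player regardless of endowment, so the Nash equilibrium is zero contribution and the group total is Σ E_j = 11 + 31 + 42 + 48 = 132.
Each contributed unit returns 3.100 to the group, so the social optimum is full contribution by everyone: group total = 3.100 × 132 = 409.20.
Efficiency loss = (3.100 − 1) × 132 = 277.20.

277.20 hours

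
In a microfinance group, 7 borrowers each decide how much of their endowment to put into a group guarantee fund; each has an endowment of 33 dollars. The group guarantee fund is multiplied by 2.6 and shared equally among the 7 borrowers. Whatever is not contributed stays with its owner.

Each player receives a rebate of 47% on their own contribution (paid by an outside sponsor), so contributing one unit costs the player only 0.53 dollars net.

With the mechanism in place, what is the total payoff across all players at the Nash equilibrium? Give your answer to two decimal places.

The effective private return is (2.6/7) / 0.53 = 0.7008, which is still under 1, so the mechanism doesn't change anyone's dominant strategy: zero contribution.
At the Nash equilibrium no one contributes; group total payoff = 7 × 33 = 231.

231.00 dollars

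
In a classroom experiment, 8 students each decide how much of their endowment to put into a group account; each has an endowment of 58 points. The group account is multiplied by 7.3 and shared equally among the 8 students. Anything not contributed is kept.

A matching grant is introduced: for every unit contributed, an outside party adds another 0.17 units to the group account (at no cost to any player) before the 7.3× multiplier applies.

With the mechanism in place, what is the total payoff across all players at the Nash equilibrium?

The effective private return per unit is now 7.3 × 1.17 / 8 = 1.0676 > 1, so every player's dominant strategy flips to full contribution.
So the Nash equilibrium is full contribution by all 8; the group earns 7.3 × 1.17 × 464 = 3963.02.

3963.02 points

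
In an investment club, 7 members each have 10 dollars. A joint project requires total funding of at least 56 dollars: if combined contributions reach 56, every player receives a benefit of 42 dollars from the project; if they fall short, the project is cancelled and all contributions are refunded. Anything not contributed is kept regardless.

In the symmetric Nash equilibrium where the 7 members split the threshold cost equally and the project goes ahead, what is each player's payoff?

Equal share of the threshold: 56/7 = 8.
At this profile no one gains by cutting their contribution: any cut drops the total below 56, the project is cancelled, contributions are refunded, and the deviator ends with 10, which is less than 10 − 8 + 42 = 44. Contributing more than 8 just wastes the excess. So contributing exactly 8 is a best response.
Each player's payoff: 10 − 8 + 42 = 44.

44 dollars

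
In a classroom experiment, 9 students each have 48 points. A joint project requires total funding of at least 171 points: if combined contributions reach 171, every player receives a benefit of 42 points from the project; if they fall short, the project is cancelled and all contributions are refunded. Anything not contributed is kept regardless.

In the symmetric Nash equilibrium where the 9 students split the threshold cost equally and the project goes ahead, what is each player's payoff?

71 points

Equal share of the threshold: 171/9 = 19.
At this profile no one gains by cutting their contribution: any cut drops the total below 171, the project is cancelled, contributions are refunded, and the deviator ends with 48, which is less than 48 − 19 + 42 = 71. Contributing more than 19 just wastes the excess. So contributing exactly 19 is a best response.
Each player's payoff: 48 − 19 + 42 = 71.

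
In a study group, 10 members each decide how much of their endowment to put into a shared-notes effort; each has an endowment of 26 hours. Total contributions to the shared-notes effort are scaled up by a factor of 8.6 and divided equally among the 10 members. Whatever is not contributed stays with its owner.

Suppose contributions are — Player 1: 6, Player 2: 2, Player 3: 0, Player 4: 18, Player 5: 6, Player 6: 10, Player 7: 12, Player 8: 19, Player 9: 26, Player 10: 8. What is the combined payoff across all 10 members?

Total contributed: 6 + 2 + 0 + 18 + 6 + 10 + 12 + 19 + 26 + 8 = 107; total kept: 10 × 26 − 107 = 153.
The shared-notes effort pays out 8.6 × 107 = 920.20 in aggregate.
Group total = 153 + 920.20 = 1073.20.

1073.20 hours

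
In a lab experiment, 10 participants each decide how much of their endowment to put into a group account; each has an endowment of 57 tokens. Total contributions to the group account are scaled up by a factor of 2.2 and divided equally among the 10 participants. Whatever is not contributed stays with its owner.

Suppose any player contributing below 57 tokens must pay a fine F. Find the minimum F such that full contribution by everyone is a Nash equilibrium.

44.46 tokens

Given the others contribute fully, the best deviation is to contribute 0 (any partial contribution still incurs the fine and gives up units whose private return 0.2200 is below 1).
Deviating from 57 to 0 saves 57 tokens but forfeits the deviator's share of the drop in the group account: 2.2/10 × 57 = 12.54.
So the deviation gain is 57 − 12.54 = 44.46, and the fine must be at least 44.46 tokens to wipe it out.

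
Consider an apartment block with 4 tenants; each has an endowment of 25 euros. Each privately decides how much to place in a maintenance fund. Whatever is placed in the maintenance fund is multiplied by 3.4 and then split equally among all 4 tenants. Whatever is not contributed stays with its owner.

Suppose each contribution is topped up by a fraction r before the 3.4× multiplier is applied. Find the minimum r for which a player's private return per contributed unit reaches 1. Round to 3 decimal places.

0.176

With matching at rate r, one contributed unit becomes (1 + r) in the maintenance fund and returns 3.4 × (1 + r) / 4 to the contributor.
Setting this equal to 1: 1 + r = 4/3.4 = 1.1765.
So the minimum matching rate is r = 1.1765 − 1 = 0.176.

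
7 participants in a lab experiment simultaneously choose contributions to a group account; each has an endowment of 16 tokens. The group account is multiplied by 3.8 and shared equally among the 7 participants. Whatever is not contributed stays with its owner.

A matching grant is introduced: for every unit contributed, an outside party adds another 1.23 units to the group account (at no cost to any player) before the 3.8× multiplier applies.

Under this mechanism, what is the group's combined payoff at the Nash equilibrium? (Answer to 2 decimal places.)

949.09 tokens

The effective private return per unit is now 3.8 × 2.23 / 7 = 1.2106 > 1, so every player's dominant strategy flips to full contribution.
So the Nash equilibrium is full contribution by all 7; the group earns 3.8 × 2.23 × 112 = 949.09.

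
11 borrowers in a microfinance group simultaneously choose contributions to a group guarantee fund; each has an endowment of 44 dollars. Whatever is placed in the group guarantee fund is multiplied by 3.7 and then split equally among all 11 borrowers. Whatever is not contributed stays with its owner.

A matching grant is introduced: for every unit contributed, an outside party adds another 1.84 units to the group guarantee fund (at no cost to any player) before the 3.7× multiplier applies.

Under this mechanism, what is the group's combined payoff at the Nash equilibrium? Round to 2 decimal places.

The effective private return is 3.7 × 2.84 / 11 = 0.9553, which is still under 1, so the mechanism doesn't change anyone's dominant strategy: zero contribution.
Everyone keeps their endowment and the group total is 11 × 44 = 484.

484.00 dollars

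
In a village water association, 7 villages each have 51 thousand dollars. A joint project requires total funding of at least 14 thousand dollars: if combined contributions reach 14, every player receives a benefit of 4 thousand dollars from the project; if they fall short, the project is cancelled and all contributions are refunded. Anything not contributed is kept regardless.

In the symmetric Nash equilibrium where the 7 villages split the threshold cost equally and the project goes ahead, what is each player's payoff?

53 thousand dollars

Equal share of the threshold: 14/7 = 2.
At this profile no one gains by cutting their contribution: any cut drops the total below 14, the project is cancelled, contributions are refunded, and the deviator ends with 51, which is less than 51 − 2 + 4 = 53. Contributing more than 2 just wastes the excess. So contributing exactly 2 is a best response.
Each player's payoff: 51 − 2 + 4 = 53.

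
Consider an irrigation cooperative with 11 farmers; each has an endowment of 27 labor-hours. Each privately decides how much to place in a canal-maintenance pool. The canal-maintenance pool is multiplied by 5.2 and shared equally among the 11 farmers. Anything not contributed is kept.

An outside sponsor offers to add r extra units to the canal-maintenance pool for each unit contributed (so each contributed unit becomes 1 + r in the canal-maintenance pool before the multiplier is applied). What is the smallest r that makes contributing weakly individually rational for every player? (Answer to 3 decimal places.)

1.115

With matching at rate r, one contributed unit becomes (1 + r) in the canal-maintenance pool and returns 5.2 × (1 + r) / 11 to the contributor.
Setting this equal to 1: 1 + r = 11/5.2 = 2.1154.
So the minimum matching rate is r = 2.1154 − 1 = 1.115.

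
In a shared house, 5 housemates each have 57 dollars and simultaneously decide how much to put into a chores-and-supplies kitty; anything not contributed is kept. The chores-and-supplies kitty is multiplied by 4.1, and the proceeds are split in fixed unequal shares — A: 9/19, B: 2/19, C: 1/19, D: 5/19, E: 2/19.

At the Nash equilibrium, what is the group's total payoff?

638.40 dollars

A player with share s gets back 4.1·s per unit contributed, so full contribution is dominant for anyone with s > 1/4.1 = 0.2439 and zero contribution is dominant for anyone below.
The shares above 0.2439 belong to A and D, contributing 57 each; the remaining 3 contribute 0. Total contributed: 114.
The chores-and-supplies kitty pays out 4.1 × 114 = 467.40 in total (split across the unequal shares, but the aggregate is all that matters for the group sum).
The 3 free-riders keep 57 each, adding 171. Group total = 171 + 467.40 = 638.40.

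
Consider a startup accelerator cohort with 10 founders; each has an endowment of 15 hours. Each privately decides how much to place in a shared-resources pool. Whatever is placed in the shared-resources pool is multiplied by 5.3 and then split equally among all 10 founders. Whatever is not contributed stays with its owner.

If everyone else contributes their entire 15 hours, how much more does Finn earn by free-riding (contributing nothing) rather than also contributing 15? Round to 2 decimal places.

7.05 hours

Switching from a contribution of 15 to 0 lets Finn keep an extra 15 hours, but lowers the shared-resources pool by 15, which costs Finn their own share of that drop: 5.3/10 × 15 = 7.95.
Net gain = 15 − 7.95 = 7.05. The private return per contributed unit (0.5300) is below 1, so free-riding is indeed the best response regardless of what the others do.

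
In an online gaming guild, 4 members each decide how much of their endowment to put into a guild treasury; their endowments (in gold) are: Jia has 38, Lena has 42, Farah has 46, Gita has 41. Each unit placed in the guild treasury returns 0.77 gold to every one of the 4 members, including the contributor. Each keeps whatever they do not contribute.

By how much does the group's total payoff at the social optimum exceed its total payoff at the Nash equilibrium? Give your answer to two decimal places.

The private return per contributed unit is 0.77 < 1 for everyone, so the Nash equilibrium is zero contribution and the group total is Σ E_j = 38 + 42 + 46 + 41 = 167.
Each contributed unit returns 3.080 to the group, so the social optimum is full contribution by everyone: group total = 3.080 × 167 = 514.36.
Efficiency loss = (3.080 − 1) × 167 = 347.36.

347.36 gold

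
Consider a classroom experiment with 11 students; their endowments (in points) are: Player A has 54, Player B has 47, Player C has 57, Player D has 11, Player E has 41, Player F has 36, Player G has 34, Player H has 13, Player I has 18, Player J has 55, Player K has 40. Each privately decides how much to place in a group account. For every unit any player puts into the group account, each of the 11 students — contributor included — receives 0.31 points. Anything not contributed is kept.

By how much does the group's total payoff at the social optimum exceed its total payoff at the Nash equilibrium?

978.46 points

The private return per contributed unit is 0.31 < 1 for everyone, so the Nash equilibrium is zero contribution and the group total is Σ E_j = 54 + 47 + 57 + 11 + 41 + 36 + 34 + 13 + 18 + 55 + 40 = 406.
Each contributed unit returns 3.410 to the group, so the social optimum is full contribution by everyone: group total = 3.410 × 406 = 1384.46.
Efficiency loss = (3.410 − 1) × 406 = 978.46.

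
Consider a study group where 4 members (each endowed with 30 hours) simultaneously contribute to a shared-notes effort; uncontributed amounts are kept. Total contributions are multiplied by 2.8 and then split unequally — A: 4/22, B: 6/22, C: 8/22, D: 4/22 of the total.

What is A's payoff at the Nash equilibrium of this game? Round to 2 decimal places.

Player j's private return per contributed unit is 2.8 × (j's share). Contributing is weakly dominant for j when that share is at least 1/2.8 = 0.3571, and contributing 0 is dominant otherwise.
Only C (8/22) clears that bar, contributing 30; the remaining 3 contribute 0. Total contributed: 30.
A keeps 30 and receives 2.8 × 30 × 4/22 = 15.27 from the shared-notes effort, for a payoff of 45.27.

45.27 hours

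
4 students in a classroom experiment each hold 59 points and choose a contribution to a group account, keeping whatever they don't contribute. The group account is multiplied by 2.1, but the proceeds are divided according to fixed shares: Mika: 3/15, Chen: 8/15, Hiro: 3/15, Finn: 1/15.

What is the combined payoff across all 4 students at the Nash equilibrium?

300.90 points

Player j's private return per contributed unit is 2.1 × (j's share). Contributing is weakly dominant for j when that share is at least 1/2.1 = 0.4762, and contributing 0 is dominant otherwise.
The only share above 0.4762 is Chen's 8/15, contributing 59; the remaining 3 contribute 0. Total contributed: 59.
The group account pays out 2.1 × 59 = 123.90 in total (split across the unequal shares, but the aggregate is all that matters for the group sum).
The 3 free-riders keep 59 each, adding 177. Group total = 177 + 123.90 = 300.90.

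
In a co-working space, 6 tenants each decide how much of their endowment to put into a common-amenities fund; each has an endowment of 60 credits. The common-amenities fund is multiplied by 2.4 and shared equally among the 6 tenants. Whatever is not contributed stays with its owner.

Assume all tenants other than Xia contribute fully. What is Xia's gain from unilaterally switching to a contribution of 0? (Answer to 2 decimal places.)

Switching from a contribution of 60 to 0 lets Xia keep an extra 60 credits, but lowers the common-amenities fund by 60, which costs Xia their own share of that drop: 2.4/6 × 60 = 24.00.
Net gain = 60 − 24.00 = 36.00. The private return per contributed unit (0.4000) is below 1, so free-riding is indeed the best response regardless of what the others do.

36.00 credits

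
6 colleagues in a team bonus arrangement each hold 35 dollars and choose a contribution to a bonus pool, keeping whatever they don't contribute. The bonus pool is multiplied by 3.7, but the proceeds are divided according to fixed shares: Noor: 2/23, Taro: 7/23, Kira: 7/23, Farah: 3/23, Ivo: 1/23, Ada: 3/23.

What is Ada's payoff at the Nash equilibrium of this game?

Each unit j contributes comes back to j as 3.7 × (j's share), so j prefers to contribute only if that share exceeds 1/3.7 = 0.2703; otherwise keeping the unit dominates.
Taro and Kira clear that bar, contributing 35 each; the remaining 4 contribute 0. Total contributed: 70.
Ada keeps 35 and receives 3.7 × 70 × 3/23 = 33.78 from the bonus pool, for a payoff of 68.78.

68.78 dollars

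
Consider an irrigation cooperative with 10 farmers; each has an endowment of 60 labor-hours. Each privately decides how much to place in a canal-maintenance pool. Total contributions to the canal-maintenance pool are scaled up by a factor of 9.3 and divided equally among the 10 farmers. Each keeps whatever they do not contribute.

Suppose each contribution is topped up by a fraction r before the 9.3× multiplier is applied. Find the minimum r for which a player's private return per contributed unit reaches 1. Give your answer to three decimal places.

With matching at rate r, one contributed unit becomes (1 + r) in the canal-maintenance pool and returns 9.3 × (1 + r) / 10 to the contributor.
Setting this equal to 1: 1 + r = 10/9.3 = 1.0753.
So the minimum matching rate is r = 1.0753 − 1 = 0.075.

0.075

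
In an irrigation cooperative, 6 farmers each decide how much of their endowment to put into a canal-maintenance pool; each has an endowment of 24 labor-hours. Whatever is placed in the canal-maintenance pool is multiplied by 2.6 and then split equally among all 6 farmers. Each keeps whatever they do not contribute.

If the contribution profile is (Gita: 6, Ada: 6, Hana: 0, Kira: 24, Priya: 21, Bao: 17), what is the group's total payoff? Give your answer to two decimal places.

Total contributed: 6 + 6 + 0 + 24 + 21 + 17 = 74; total kept: 6 × 24 − 74 = 70.
The canal-maintenance pool pays out 2.6 × 74 = 192.40 in aggregate.
Group total = 70 + 192.40 = 262.40.

262.40 labor-hours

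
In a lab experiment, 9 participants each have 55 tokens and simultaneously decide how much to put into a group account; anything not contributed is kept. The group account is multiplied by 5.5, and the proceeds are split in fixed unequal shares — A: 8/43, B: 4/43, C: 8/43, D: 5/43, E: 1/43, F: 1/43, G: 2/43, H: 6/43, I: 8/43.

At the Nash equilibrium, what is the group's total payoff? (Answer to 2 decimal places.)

Each unit j contributes comes back to j as 5.5 × (j's share), so j prefers to contribute only if that share exceeds 1/5.5 = 0.1818; otherwise keeping the unit dominates.
A, C and I are above the threshold, contributing 55 each; the remaining 6 contribute 0. Total contributed: 165.
The group account pays out 5.5 × 165 = 907.50 in total (split across the unequal shares, but the aggregate is all that matters for the group sum).
The 6 free-riders keep 55 each, adding 330. Group total = 330 + 907.50 = 1237.50.

1237.50 tokens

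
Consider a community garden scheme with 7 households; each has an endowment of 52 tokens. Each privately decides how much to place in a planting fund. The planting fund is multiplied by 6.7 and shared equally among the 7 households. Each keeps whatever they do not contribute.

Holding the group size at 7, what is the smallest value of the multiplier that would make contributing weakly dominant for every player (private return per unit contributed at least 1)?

7

A contributed unit returns (multiplier)/7 to its contributor.
This reaches 1 exactly when the multiplier is 7.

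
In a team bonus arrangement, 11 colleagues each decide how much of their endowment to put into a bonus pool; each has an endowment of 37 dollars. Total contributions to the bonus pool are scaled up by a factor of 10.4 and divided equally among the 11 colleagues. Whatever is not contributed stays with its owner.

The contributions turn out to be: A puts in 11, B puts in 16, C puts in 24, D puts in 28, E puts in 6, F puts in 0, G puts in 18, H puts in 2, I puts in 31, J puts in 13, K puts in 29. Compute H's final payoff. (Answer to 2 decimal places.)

203.29 dollars

Total contributed: 11 + 16 + 24 + 28 + 6 + 0 + 18 + 2 + 31 + 13 + 29 = 178.
Each receives 10.4 × 178 / 11 = 168.29 from the bonus pool.
H keeps 37 − 2 = 35, so H's payoff is 35 + 168.29 = 203.29.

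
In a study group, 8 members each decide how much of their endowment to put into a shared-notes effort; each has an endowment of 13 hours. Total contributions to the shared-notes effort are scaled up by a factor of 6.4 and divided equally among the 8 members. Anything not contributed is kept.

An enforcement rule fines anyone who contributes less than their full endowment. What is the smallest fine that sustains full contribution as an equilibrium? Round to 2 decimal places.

2.60 hours

Given the others contribute fully, the best deviation is to contribute 0 (any partial contribution still incurs the fine and gives up units whose private return 0.8000 is below 1).
Deviating from 13 to 0 saves 13 hours but forfeits the deviator's share of the drop in the shared-notes effort: 6.4/8 × 13 = 10.40.
So the deviation gain is 13 − 10.40 = 2.60, and the fine must be at least 2.60 hours to wipe it out.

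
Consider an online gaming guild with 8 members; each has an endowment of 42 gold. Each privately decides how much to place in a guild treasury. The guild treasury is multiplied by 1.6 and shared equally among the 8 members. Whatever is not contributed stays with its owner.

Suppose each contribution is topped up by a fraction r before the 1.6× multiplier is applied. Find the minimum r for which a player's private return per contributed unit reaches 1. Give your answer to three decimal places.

4.000

With matching at rate r, one contributed unit becomes (1 + r) in the guild treasury and returns 1.6 × (1 + r) / 8 to the contributor.
Setting this equal to 1: 1 + r = 8/1.6 = 5.0000.
So the minimum matching rate is r = 5.0000 − 1 = 4.000.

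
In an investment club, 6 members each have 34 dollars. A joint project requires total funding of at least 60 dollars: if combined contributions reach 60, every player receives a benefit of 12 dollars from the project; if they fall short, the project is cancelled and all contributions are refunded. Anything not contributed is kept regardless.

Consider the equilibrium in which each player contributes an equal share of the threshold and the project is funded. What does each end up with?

Equal share of the threshold: 60/6 = 10.
At this profile no one gains by cutting their contribution: any cut drops the total below 60, the project is cancelled, contributions are refunded, and the deviator ends with 34, which is less than 34 − 10 + 12 = 36. Contributing more than 10 just wastes the excess. So contributing exactly 10 is a best response.
Each player's payoff: 34 − 10 + 12 = 36.

36 dollars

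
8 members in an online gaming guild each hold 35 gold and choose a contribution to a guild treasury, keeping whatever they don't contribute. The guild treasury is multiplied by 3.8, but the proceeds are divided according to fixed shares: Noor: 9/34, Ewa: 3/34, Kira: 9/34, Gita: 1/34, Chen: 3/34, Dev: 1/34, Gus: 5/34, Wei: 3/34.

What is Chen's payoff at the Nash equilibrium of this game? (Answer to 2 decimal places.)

Player j's private return per contributed unit is 3.8 × (j's share). Contributing is weakly dominant for j when that share is at least 1/3.8 = 0.2632, and contributing 0 is dominant otherwise.
The shares above 0.2632 belong to Noor and Kira, contributing 35 each; the remaining 6 contribute 0. Total contributed: 70.
Chen keeps 35 and receives 3.8 × 70 × 3/34 = 23.47 from the guild treasury, for a payoff of 58.47.

58.47 gold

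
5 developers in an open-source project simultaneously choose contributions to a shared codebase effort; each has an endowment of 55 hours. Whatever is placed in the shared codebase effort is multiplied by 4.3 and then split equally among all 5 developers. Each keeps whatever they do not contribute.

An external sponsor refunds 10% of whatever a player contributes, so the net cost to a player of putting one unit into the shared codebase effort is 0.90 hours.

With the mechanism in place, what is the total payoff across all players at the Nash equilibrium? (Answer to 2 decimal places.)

The effective private return is (4.3/5) / 0.90 = 0.9556, which is still under 1, so the mechanism doesn't change anyone's dominant strategy: zero contribution.
Everyone keeps their endowment and the group total is 5 × 55 = 275.

275.00 hours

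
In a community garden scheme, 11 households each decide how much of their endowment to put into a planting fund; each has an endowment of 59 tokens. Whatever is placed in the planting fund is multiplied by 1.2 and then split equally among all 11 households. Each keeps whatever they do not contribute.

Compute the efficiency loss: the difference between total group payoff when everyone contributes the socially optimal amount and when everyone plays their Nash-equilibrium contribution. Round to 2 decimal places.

Each contributed unit returns 1.2/11 = 0.1091 to its contributor — below 1 — so contributing 0 is dominant for every player. At the Nash equilibrium everyone keeps their 59, and the group total is 11 × 59 = 649.
Each contributed unit returns 1.200 to the group as a whole (0.1091 to each of 11 players), which exceeds 1, so the social optimum is full contribution: group total = 1.200 × 649 = 778.80.
Efficiency loss = 778.80 − 649 = 129.80.

129.80 tokens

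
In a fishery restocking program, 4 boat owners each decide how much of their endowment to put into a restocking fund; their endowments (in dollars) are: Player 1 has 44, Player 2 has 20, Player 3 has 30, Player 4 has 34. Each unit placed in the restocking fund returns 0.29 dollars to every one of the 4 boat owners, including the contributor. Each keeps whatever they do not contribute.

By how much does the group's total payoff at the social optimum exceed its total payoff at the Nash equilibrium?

The private return per contributed unit is 0.29 < 1 for everyone, so the Nash equilibrium is zero contribution and the group total is Σ E_j = 44 + 20 + 30 + 34 = 128.
Each contributed unit returns 1.160 to the group, so the social optimum is full contribution by everyone: group total = 1.160 × 128 = 148.48.
Efficiency loss = (1.160 − 1) × 128 = 20.48.

20.48 dollars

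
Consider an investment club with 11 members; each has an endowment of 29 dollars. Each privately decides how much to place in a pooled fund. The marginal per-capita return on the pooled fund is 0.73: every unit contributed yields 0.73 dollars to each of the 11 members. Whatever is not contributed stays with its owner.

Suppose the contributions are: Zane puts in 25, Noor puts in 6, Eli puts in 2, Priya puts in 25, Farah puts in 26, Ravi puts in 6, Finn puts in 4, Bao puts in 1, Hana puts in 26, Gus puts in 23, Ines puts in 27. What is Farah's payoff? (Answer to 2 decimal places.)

Total contributed: 25 + 6 + 2 + 25 + 26 + 6 + 4 + 1 + 26 + 23 + 27 = 171.
Each receives 0.73 × 171 = 124.83 from the pooled fund.
Farah keeps 29 − 26 = 3, so Farah's payoff is 3 + 124.83 = 127.83.

127.83 dollars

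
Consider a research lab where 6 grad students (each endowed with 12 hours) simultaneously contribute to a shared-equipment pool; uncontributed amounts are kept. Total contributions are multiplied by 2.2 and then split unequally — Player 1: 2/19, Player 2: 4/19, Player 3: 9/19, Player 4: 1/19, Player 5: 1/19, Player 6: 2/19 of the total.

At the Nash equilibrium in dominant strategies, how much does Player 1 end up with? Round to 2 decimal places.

A player with share s gets back 2.2·s per unit contributed, so full contribution is dominant for anyone with s > 1/2.2 = 0.4545 and zero contribution is dominant for anyone below.
Player 3 alone (share 9/19) is above the threshold, contributing 12; the remaining 5 contribute 0. Total contributed: 12.
Player 1 keeps 12 and receives 2.2 × 12 × 2/19 = 2.78 from the shared-equipment pool, for a payoff of 14.78.

14.78 hours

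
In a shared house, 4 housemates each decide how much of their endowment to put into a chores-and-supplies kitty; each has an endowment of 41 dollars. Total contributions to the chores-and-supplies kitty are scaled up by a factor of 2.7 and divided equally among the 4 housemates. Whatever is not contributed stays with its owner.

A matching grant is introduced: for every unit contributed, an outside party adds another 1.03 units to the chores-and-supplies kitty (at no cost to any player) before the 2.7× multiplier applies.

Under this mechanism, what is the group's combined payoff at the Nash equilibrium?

898.88 dollars

The effective private return per unit is now 2.7 × 2.03 / 4 = 1.3703 > 1, so every player's dominant strategy flips to full contribution.
At the Nash equilibrium everyone contributes 41. Group total payoff = 2.7 × 2.03 × 164 = 898.88.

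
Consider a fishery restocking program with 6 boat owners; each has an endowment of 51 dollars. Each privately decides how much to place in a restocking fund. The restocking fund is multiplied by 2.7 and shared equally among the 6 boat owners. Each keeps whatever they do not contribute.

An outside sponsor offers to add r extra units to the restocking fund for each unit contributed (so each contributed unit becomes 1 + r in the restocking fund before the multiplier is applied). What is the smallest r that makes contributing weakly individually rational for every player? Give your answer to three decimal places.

1.222

With matching at rate r, one contributed unit becomes (1 + r) in the restocking fund and returns 2.7 × (1 + r) / 6 to the contributor.
Setting this equal to 1: 1 + r = 6/2.7 = 2.2222.
So the minimum matching rate is r = 2.2222 − 1 = 1.222.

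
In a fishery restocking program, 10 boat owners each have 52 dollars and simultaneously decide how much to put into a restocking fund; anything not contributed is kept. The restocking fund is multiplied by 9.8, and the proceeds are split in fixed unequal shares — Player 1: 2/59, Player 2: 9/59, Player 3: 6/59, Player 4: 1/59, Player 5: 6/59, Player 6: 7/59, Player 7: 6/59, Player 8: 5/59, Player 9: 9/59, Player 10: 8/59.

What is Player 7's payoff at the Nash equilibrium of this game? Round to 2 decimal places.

Each unit j contributes comes back to j as 9.8 × (j's share), so j prefers to contribute only if that share exceeds 1/9.8 = 0.1020; otherwise keeping the unit dominates.
Player 2, Player 6, Player 9 and Player 10 are above the threshold, contributing 52 each; the remaining 6 contribute 0. Total contributed: 208.
Player 7 keeps 52 and receives 9.8 × 208 × 6/59 = 207.29 from the restocking fund, for a payoff of 259.29.

259.29 dollars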